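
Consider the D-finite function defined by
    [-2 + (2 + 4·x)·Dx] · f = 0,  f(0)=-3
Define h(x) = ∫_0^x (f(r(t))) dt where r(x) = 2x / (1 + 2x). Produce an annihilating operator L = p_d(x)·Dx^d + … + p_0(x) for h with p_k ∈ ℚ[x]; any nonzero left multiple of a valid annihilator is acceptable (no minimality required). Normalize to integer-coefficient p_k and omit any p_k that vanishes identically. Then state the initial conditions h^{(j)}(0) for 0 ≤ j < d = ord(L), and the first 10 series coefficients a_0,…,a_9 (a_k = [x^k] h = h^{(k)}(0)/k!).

f: a_k = -3, -3, 3/2, -3/2, 15/8, -21/8, 63/16, -99/16, 1287/128, -2145/128, …
L₀ from L_f via x↦r, Dx↦r'^{-1}Dx.
h=∫h₀ ⇒ L = L₀·Dx.
L = -2·Dx + (1 + 8·x + 12·x^2)·Dx^2  (order 2).
h: a_k = 0, -3, -3, 6, -15, 222/5, -150, 3924/7, -2259, 9630, …
ICs: h(0) = 0, h′(0) = -3.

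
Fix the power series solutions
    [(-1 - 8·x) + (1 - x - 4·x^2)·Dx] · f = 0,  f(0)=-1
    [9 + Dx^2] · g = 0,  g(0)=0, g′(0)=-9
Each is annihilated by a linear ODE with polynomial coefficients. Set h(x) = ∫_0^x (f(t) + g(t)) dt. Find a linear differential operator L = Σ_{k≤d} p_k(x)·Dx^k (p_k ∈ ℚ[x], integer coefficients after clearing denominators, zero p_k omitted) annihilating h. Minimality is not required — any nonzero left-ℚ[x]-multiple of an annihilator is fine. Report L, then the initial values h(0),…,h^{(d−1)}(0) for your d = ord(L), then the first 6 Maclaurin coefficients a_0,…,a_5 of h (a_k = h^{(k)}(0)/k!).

L = (567 + 4806·x + 3321·x^2 + 9936·x^3 + 6480·x^4 + 10368·x^5)·Dx + (-171 + 117·x + 441·x^2 - 135·x^3 + 540·x^4 + 3888·x^5 + 5184·x^6)·Dx^2 + (63 + 534·x + 369·x^2 + 1104·x^3 + 720·x^4 + 1152·x^5)·Dx^3 + (-19 + 13·x + 49·x^2 - 15·x^3 + 60·x^4 + 432·x^5 + 576·x^6)·Dx^4  (order 4).
h: a_k = 0, -1, -5, -5/3, 9/8, -29/5, …
ICs: h(0) = 0, h′(0) = -1, h′′(0) = -10, h′′′(0) = -10.

f: a_k = -1, -1, -5, -9, -29, -65, …
g: a_k = 0, -9, 0, 27/2, 0, -243/40, …
f+g: L₀ = lclm(L_f,L_g), ord ≤ 1+2.
h=∫h₀ ⇒ L = L₀·Dx.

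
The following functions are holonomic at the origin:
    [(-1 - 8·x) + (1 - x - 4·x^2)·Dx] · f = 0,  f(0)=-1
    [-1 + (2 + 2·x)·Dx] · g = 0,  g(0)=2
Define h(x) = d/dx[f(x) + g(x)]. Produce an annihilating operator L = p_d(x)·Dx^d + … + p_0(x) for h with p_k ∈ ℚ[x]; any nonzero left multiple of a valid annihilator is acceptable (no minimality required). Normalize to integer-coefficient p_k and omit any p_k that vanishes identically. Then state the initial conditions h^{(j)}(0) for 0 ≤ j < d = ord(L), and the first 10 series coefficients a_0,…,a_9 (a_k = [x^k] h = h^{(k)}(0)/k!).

f: a_k = -1, -1, -5, -9, -29, -65, -181, -441, -1165, -2929, …
g: a_k = 2, 1, -1/4, 1/8, -5/64, 7/128, -21/512, 33/1024, -429/16384, 715/32768, …
Sum ⇒ L₀ = lclm(L_f,L_g) in ℚ(x)⟨Dx⟩.
h=h₀': d/dx-closure on L₀ ⇒ L.
L = (-138 - 1110·x - 2208·x^2 - 3648·x^3 - 1920·x^4) + (-213 - 2334·x - 6429·x^2 - 12816·x^3 - 14352·x^4 - 5760·x^5)·Dx + (42 + 150·x + 246·x^2 - 598·x^3 - 2880·x^4 - 3424·x^5 - 1280·x^6)·Dx^2  (order 2).
h: a_k = 0, -21/2, -213/8, -1861/16, -41565/128, -278079/256, -3160857/1024, -19087789/2048, -863790813/32768, -4973539195/65536, …
ICs: h(0) = 0, h′(0) = -21/2.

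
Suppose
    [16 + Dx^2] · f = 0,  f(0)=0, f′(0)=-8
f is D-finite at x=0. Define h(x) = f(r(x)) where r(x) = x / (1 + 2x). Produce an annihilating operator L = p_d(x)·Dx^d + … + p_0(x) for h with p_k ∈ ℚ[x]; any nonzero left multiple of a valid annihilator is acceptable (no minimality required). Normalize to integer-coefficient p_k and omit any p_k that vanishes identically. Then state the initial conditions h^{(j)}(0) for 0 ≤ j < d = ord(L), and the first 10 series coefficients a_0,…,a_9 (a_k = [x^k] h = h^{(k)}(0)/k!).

f: a_k = 0, -8, 0, 64/3, 0, -256/15, 0, 2048/315, 0, -4096/2835, …
f∘r: x↦r, Dx↦Dx/r' in L_f ⇒ L₀.
L = 16 + (4 + 24·x + 48·x^2 + 32·x^3)·Dx + (1 + 8·x + 24·x^2 + 32·x^3 + 16·x^4)·Dx^2  (order 2).
h: a_k = 0, -8, 16, -32/3, -64, 5504/15, -1280, 1131008/315, -388096/45, 50444288/2835, …
ICs: h(0) = 0, h′(0) = -8.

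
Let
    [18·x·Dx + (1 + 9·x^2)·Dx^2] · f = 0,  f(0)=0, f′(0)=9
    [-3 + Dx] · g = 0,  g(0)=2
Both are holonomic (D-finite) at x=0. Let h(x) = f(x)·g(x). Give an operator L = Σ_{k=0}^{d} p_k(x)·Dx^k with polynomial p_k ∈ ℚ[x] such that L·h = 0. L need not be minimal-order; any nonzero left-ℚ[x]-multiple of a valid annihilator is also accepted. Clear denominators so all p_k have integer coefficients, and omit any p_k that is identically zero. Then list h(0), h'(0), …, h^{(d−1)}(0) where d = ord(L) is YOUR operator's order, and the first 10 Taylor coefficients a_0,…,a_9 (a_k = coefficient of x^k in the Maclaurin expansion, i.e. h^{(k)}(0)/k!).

f: a_k = 0, 9, 0, -27, 0, 729/5, 0, -6561/7, 0, 6561, …
g: a_k = 2, 6, 9, 9, 27/4, 81/20, 81/40, 243/280, 729/2240, 243/2240, …
h₀=f·g: eliminate ⇒ L₀, order ≤ 2·1.
L = (9 - 54·x + 81·x^2) + (-6 + 18·x - 54·x^2)·Dx + (1 + 9·x^2)·Dx^2  (order 2).
h: a_k = 0, 18, 54, 27, -81, 2187/20, 2673/4, -203391/280, -247131/56, 2517237/448, …
ICs: h(0) = 0, h′(0) = 18.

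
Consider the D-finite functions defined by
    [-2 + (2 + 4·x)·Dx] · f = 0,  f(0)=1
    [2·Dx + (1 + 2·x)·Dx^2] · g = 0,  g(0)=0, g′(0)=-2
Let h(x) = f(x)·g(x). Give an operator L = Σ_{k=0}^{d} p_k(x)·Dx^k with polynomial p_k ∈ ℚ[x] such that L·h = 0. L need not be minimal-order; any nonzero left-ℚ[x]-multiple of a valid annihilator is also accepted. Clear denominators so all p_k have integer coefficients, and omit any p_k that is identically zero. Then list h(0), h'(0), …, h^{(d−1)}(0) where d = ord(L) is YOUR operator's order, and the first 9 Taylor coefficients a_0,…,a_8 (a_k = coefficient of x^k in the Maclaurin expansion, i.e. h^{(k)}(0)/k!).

f: a_k = 1, 1, -1/2, 1/2, -5/8, 7/8, -21/16, 33/16, -429/128, …
g: a_k = 0, -2, 2, -8/3, 4, -32/5, 32/3, -128/7, 32, …
f·g: L₀ = L_f ⊗_s L_g, ord ≤ 1·2.
L = 1 + (1 + 4·x + 4·x^2)·Dx^2  (order 2).
h: a_k = 0, -2, 0, 1/3, -2/3, 71/60, -31/15, 3043/840, -2689/420, …
ICs: h(0) = 0, h′(0) = -2.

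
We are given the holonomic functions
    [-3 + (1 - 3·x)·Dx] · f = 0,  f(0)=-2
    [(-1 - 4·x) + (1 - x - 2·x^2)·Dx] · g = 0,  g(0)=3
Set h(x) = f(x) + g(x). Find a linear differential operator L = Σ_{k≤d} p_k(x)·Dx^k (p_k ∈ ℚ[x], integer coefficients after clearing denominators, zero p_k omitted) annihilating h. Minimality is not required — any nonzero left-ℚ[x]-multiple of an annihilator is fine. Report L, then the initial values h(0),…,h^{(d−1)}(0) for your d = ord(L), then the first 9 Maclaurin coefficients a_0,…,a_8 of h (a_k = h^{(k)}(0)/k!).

f: a_k = -2, -6, -18, -54, -162, -486, -1458, -4374, -13122, …
g: a_k = 3, 3, 9, 15, 33, 63, 129, 255, 513, …
L₀ := lclm(L_f,L_g); ord L₀ ≤ 1+1.
L = (-36·x + 36·x^2 - 36·x^3) + (6 - 6·x - 30·x^2 + 54·x^3 - 72·x^4)·Dx + (-1 + 6·x - 12·x^2 + 8·x^3 + 9·x^4 - 18·x^5)·Dx^2  (order 2).
h: a_k = 1, -3, -9, -39, -129, -423, -1329, -4119, -12609, …
ICs: h(0) = 1, h′(0) = -3.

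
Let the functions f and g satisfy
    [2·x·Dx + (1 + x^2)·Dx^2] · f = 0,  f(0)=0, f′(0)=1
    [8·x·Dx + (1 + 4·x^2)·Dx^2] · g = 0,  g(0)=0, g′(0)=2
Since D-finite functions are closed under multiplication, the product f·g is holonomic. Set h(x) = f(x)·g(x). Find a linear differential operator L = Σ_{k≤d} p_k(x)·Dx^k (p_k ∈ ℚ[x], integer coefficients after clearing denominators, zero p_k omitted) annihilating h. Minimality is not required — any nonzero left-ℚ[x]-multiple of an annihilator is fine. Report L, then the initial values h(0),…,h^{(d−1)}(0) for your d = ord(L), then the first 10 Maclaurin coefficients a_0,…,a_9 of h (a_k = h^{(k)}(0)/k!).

L = (-96·x - 800·x^3 - 1024·x^5 + 640·x^7 + 1536·x^9)·Dx + (-20 - 412·x^2 - 1440·x^4 - 896·x^6 + 2240·x^8 + 2304·x^10)·Dx^2 + (-40·x - 280·x^3 - 480·x^5 + 272·x^7 + 1280·x^9 + 768·x^11)·Dx^3 + (-1 - 10·x^2 - 29·x^4 + 116·x^8 + 160·x^10 + 64·x^12)·Dx^4  (order 4).
h: a_k = 0, 0, 2, 0, -10/3, 0, 346/45, 0, -446/21, 0, …
ICs: h(0) = 0, h′(0) = 0, h′′(0) = 4, h′′′(0) = 0.

f: a_k = 0, 1, 0, -1/3, 0, 1/5, 0, -1/7, 0, 1/9, …
g: a_k = 0, 2, 0, -8/3, 0, 32/5, 0, -128/7, 0, 512/9, …
h₀=f·g: eliminate ⇒ L₀, order ≤ 2·2.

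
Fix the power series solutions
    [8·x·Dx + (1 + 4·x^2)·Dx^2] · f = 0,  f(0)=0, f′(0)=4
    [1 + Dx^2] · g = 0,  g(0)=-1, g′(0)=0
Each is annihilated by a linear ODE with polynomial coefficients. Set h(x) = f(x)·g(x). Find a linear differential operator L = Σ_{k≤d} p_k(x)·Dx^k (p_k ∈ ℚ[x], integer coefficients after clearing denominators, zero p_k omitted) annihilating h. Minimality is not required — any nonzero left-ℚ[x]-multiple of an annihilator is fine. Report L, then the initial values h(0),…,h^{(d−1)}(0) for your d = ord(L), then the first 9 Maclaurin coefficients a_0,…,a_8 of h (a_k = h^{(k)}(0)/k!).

f: a_k = 0, 4, 0, -16/3, 0, 64/5, 0, -256/7, 0, …
g: a_k = -1, 0, 1/2, 0, -1/24, 0, 1/720, 0, -1/40320, …
L₀ := L_f ⊗_s L_g (sym. prod.), ord ≤ 4.
L = (85 + 944·x^2 + 416·x^4 + 256·x^6 + 256·x^8) + (144·x + 704·x^3 + 768·x^5 + 1024·x^7)·Dx + (90 + 992·x^2 + 576·x^4 + 512·x^6 + 512·x^8)·Dx^2 + (144·x + 704·x^3 + 768·x^5 + 1024·x^7)·Dx^3 + (5 + 48·x^2 + 160·x^4 + 256·x^6 + 256·x^8)·Dx^4  (order 4).
h: a_k = 0, -4, 0, 22/3, 0, -469/30, 0, 54431/1260, 0, …
ICs: h(0) = 0, h′(0) = -4, h′′(0) = 0, h′′′(0) = 44.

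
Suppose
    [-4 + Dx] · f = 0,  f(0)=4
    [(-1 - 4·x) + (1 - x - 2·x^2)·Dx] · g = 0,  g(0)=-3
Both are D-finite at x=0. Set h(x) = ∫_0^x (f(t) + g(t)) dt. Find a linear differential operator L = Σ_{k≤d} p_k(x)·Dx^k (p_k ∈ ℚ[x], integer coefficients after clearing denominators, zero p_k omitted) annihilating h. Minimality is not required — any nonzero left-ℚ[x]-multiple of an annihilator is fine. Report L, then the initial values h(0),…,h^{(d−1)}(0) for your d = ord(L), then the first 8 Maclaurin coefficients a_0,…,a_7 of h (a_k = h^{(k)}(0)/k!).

L = (8 + 192·x^2 + 128·x^3)·Dx + (10 - 44·x - 72·x^2 + 64·x^3 + 64·x^4)·Dx^2 + (-3 + 11·x + 6·x^2 - 24·x^3 - 16·x^4)·Dx^3  (order 3).
h: a_k = 0, 1, 13/2, 23/3, 83/12, 29/15, -433/90, -683/45, …
ICs: h(0) = 0, h′(0) = 1, h′′(0) = 13.

f: a_k = 4, 16, 32, 128/3, 128/3, 512/15, 1024/45, 4096/315, …
g: a_k = -3, -3, -9, -15, -33, -63, -129, -255, …
Sum ⇒ L₀ = lclm(L_f,L_g) in ℚ(x)⟨Dx⟩.
∫: right-multiply L₀ by Dx.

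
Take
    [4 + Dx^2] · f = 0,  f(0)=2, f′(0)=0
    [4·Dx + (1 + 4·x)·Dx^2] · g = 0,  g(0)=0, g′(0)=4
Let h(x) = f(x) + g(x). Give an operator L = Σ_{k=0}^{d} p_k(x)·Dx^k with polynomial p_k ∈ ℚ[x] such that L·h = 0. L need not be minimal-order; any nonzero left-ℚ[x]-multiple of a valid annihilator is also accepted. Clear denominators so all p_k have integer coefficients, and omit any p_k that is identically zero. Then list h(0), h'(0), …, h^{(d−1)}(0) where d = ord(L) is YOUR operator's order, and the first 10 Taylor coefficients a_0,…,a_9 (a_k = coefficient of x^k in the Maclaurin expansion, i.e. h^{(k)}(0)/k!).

L = (400 + 128·x + 256·x^2)·Dx + (36 + 176·x + 192·x^2 + 256·x^3)·Dx^2 + (100 + 32·x + 64·x^2)·Dx^3 + (9 + 44·x + 48·x^2 + 64·x^3)·Dx^4  (order 4).
h: a_k = 2, 4, -12, 64/3, -188/3, 1024/5, -30728/45, 16384/7, -2580476/315, 262144/9, …
ICs: h(0) = 2, h′(0) = 4, h′′(0) = -24, h′′′(0) = 128.

f: a_k = 2, 0, -4, 0, 4/3, 0, -8/45, 0, 4/315, 0, …
g: a_k = 0, 4, -8, 64/3, -64, 1024/5, -2048/3, 16384/7, -8192, 262144/9, …
Sum ⇒ L₀ = lclm(L_f,L_g) in ℚ(x)⟨Dx⟩.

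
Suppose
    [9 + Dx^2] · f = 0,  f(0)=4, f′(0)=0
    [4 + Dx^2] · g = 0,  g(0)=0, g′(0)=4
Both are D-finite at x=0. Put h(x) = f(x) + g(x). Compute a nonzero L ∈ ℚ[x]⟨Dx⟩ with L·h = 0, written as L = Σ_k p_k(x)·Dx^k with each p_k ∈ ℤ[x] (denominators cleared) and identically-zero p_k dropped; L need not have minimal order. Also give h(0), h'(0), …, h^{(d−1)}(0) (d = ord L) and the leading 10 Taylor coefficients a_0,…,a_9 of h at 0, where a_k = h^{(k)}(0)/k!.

L = 36 + 13·Dx^2 + Dx^4  (order 4).
h: a_k = 4, 4, -18, -8/3, 27/2, 8/15, -81/20, -16/315, 729/1120, 8/2835, …
ICs: h(0) = 4, h′(0) = 4, h′′(0) = -36, h′′′(0) = -16.

f: a_k = 4, 0, -18, 0, 27/2, 0, -81/20, 0, 729/1120, 0, …
g: a_k = 0, 4, 0, -8/3, 0, 8/15, 0, -16/315, 0, 8/2835, …
Sum ⇒ L₀ = lclm(L_f,L_g) in ℚ(x)⟨Dx⟩.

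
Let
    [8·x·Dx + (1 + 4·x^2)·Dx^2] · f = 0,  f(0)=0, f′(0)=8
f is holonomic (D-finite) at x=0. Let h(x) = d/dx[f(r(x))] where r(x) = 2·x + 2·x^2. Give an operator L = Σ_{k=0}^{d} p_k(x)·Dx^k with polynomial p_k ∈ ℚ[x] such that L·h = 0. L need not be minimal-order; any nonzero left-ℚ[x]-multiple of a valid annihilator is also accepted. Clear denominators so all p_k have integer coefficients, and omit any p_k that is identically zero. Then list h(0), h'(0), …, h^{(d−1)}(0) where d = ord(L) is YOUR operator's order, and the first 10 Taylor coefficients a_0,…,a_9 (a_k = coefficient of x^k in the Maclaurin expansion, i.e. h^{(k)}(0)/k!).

f: a_k = 0, 8, 0, -32/3, 0, 128/5, 0, -512/7, 0, 2048/9, …
Change of var in L_f (x↦r) gives L₀.
h=h₀': d/dx-closure on L₀ ⇒ L.
L = (-2 + 32·x + 128·x^2 + 192·x^3 + 96·x^4) + (1 + 2·x + 16·x^2 + 64·x^3 + 80·x^4 + 32·x^5)·Dx  (order 1).
h: a_k = 16, 32, -256, -1024, 2816, 24064, -8192, -458752, -684032, 7217152, …
ICs: h(0) = 16.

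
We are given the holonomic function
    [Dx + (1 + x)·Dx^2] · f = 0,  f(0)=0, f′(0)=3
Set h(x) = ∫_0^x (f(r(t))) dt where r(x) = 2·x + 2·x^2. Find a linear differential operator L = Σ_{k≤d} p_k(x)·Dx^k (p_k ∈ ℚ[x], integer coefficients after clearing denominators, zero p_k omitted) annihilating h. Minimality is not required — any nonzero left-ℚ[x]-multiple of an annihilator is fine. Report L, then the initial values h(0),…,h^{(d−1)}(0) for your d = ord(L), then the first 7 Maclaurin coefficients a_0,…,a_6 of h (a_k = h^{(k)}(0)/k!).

L = (4·x + 4·x^2)·Dx^2 + (1 + 4·x + 6·x^2 + 4·x^3)·Dx^3  (order 3).
h: a_k = 0, 0, 3, 0, -1, 6/5, -4/5, …
ICs: h(0) = 0, h′(0) = 0, h′′(0) = 6.

f: a_k = 0, 3, -3/2, 1, -3/4, 3/5, -1/2, …
L₀ from L_f via x↦r, Dx↦r'^{-1}Dx.
h=∫₀ˣh₀: take L = L₀·Dx.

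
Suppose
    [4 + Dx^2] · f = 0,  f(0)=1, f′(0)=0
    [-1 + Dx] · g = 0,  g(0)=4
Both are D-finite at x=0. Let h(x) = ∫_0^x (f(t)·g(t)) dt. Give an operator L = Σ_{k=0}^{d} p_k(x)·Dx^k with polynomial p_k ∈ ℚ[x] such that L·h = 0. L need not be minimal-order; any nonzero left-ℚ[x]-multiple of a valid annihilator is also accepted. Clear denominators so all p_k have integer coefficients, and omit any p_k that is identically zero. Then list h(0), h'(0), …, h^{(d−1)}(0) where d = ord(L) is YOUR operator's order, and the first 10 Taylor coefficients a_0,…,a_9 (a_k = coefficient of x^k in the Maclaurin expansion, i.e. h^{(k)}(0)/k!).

L = 5·Dx - 2·Dx^2 + Dx^3  (order 3).
h: a_k = 0, 4, 2, -2, -11/6, -7/30, 41/180, 13/140, 29/10080, -527/90720, …
ICs: h(0) = 0, h′(0) = 4, h′′(0) = 4.

f: a_k = 1, 0, -2, 0, 2/3, 0, -4/45, 0, 2/315, 0, …
g: a_k = 4, 4, 2, 2/3, 1/6, 1/30, 1/180, 1/1260, 1/10080, 1/90720, …
h₀=f·g: eliminate ⇒ L₀, order ≤ 2·1.
Integrate: L := L₀·Dx.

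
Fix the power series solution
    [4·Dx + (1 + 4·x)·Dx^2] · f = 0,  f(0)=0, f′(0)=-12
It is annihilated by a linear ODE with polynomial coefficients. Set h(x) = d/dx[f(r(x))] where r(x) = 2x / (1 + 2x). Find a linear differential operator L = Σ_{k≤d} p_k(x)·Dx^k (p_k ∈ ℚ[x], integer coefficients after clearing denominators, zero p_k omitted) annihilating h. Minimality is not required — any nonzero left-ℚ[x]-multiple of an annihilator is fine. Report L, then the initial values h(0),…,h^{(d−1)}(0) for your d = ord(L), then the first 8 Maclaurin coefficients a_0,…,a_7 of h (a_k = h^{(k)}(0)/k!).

f: a_k = 0, -12, 24, -64, 192, -3072/5, 2048, -49152/7, …
h₀=f(r): pull back L_f along r ⇒ L₀.
Differentiate: ansatz ord ≤ ord L₀ ⇒ L.
L = (12 + 40·x) + (1 + 12·x + 20·x^2)·Dx  (order 1).
h: a_k = -24, 288, -2976, 29952, -299904, 2999808, -29999616, 299999232, …
ICs: h(0) = -24.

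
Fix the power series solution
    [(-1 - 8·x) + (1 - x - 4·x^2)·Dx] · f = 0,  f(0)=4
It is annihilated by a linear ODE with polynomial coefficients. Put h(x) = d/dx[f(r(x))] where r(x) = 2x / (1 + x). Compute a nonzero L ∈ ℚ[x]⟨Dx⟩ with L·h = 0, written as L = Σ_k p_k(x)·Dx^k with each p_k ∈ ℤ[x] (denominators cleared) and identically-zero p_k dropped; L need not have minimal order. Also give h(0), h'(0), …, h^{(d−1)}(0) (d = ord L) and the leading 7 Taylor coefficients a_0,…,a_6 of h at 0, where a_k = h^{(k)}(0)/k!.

f: a_k = 4, 4, 20, 36, 116, 260, 724, …
f∘r: x↦r, Dx↦Dx/r' in L_f ⇒ L₀.
Differentiate: ansatz ord ≤ ord L₀ ⇒ L.
L = (18 + 102·x + 918·x^2 + 578·x^3) + (-1 - 18·x + 306·x^3 + 289·x^4)·Dx  (order 1).
h: a_k = 8, 144, 408, 4896, 11560, 124848, 275128, …
ICs: h(0) = 8.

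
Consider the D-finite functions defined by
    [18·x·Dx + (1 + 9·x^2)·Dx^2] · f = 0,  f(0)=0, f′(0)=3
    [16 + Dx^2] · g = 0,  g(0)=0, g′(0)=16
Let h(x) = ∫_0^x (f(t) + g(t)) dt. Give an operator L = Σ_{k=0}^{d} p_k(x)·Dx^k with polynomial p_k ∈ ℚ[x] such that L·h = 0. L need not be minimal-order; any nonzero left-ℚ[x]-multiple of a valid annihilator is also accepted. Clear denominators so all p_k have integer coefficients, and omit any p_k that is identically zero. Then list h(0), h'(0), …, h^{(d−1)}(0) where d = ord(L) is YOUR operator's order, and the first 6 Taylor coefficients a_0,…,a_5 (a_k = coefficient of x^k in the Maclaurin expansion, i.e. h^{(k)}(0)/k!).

f: a_k = 0, 3, 0, -9, 0, 243/5, …
g: a_k = 0, 16, 0, -128/3, 0, 512/15, …
L₀ := lclm(L_f,L_g); ord L₀ ≤ 2+2.
∫: right-multiply L₀ by Dx.
L = (-13248·x + 181440·x^3 + 186624·x^5)·Dx^2 + (-16 + 6048·x^2 + 66096·x^4 + 93312·x^6)·Dx^3 + (-828·x + 11340·x^3 + 11664·x^5)·Dx^4 + (-1 + 378·x^2 + 4131·x^4 + 5832·x^6)·Dx^5  (order 5).
h: a_k = 0, 0, 19/2, 0, -155/12, 0, …
ICs: h(0) = 0, h′(0) = 0, h′′(0) = 19, h′′′(0) = 0, h′′′′(0) = -310.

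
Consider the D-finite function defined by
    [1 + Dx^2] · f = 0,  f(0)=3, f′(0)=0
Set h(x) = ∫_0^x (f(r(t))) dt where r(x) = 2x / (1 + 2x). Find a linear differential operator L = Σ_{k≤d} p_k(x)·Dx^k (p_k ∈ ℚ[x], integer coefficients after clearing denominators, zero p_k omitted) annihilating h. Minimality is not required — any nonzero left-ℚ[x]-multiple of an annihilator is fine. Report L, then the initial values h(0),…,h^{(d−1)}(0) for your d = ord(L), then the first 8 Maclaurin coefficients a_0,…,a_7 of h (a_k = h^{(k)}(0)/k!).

f: a_k = 3, 0, -3/2, 0, 1/8, 0, -1/240, 0, …
Change of var in L_f (x↦r) gives L₀.
h=∫h₀ ⇒ L = L₀·Dx.
L = 4·Dx + (4 + 24·x + 48·x^2 + 32·x^3)·Dx^2 + (1 + 8·x + 24·x^2 + 32·x^3 + 16·x^4)·Dx^3  (order 3).
h: a_k = 0, 3, 0, -2, 6, -14, 88/3, -6004/105, …
ICs: h(0) = 0, h′(0) = 3, h′′(0) = 0.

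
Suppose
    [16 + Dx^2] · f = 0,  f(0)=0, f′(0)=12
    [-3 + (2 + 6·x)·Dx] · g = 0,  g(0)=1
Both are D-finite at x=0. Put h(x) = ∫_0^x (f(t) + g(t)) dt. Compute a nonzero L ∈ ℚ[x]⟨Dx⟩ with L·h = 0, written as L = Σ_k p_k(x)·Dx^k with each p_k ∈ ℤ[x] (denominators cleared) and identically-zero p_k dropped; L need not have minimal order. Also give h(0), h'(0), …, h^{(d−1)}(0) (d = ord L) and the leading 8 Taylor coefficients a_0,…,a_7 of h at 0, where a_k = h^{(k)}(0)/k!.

f: a_k = 0, 12, 0, -32, 0, 128/5, 0, -1024/105, …
g: a_k = 1, 3/2, -9/8, 27/16, -405/128, 1701/256, -15309/1024, 72171/2048, …
L₀ := lclm(L_f,L_g); ord L₀ ≤ 2+1.
h=∫₀ˣh₀: take L = L₀·Dx.
L = (-4368 - 18432·x - 27648·x^2)·Dx + (1760 + 17568·x + 55296·x^2 + 55296·x^3)·Dx^2 + (-273 - 1152·x - 1728·x^2)·Dx^3 + (110 + 1098·x + 3456·x^2 + 3456·x^3)·Dx^4  (order 4).
h: a_k = 0, 1, 27/4, -3/8, -485/64, -81/128, 41273/7680, -2187/1024, …
ICs: h(0) = 0, h′(0) = 1, h′′(0) = 27/2, h′′′(0) = -9/4.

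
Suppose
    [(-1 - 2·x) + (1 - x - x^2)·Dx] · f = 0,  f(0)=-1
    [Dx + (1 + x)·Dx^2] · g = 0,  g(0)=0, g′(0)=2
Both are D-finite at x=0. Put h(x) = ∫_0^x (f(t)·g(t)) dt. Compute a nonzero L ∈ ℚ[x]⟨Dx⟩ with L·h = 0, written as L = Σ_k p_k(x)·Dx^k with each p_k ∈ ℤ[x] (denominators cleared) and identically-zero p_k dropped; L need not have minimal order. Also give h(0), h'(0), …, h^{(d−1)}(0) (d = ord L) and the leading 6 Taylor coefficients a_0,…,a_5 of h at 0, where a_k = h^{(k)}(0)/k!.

L = (3 + 4·x)·Dx + (1 + 7·x + 5·x^2)·Dx^2 + (-1 + 2·x^2 + x^3)·Dx^3  (order 3).
h: a_k = 0, 0, -1, -1/3, -11/12, -5/6, …
ICs: h(0) = 0, h′(0) = 0, h′′(0) = -2.

f: a_k = -1, -1, -2, -3, -5, -8, …
g: a_k = 0, 2, -1, 2/3, -1/2, 2/5, …
Sym-product of L_f,L_g gives L₀ (≤ ord 2).
h=∫₀ˣh₀: take L = L₀·Dx.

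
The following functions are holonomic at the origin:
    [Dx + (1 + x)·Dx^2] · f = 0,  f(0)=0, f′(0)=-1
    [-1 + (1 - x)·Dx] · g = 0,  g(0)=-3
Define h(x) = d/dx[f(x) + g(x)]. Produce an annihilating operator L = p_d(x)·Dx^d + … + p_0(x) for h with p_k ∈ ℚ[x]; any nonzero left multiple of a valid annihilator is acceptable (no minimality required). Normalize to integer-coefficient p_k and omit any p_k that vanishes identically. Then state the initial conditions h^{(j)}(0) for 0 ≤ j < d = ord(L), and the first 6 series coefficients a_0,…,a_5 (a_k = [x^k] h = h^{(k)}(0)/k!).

L = (-10 - 2·x) + (-4 - 16·x - 4·x^2)·Dx + (3 + x - 3·x^2 - x^3)·Dx^2  (order 2).
h: a_k = -4, -5, -10, -11, -16, -17, …
ICs: h(0) = -4, h′(0) = -5.

f: a_k = 0, -1, 1/2, -1/3, 1/4, -1/5, …
g: a_k = -3, -3, -3, -3, -3, -3, …
L₀ := lclm(L_f,L_g); ord L₀ ≤ 2+1.
Differentiate: ansatz ord ≤ ord L₀ ⇒ L.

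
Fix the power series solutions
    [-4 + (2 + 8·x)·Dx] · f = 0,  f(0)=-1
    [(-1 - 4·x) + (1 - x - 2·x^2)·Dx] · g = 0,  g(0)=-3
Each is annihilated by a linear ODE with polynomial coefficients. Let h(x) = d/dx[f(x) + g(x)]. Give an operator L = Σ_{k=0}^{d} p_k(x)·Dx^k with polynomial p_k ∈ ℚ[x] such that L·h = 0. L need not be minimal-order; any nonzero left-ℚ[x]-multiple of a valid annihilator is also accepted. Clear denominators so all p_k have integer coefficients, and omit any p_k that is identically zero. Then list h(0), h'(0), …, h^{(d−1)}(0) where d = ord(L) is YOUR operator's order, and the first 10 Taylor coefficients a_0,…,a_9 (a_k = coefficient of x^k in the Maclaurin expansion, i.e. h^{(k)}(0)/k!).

L = (-66 - 300·x - 720·x^2 - 480·x^3 - 480·x^4) + (-9 - 180·x - 954·x^2 - 1872·x^3 - 1800·x^4 - 1440·x^5)·Dx + (4 + 33·x + 69·x^2 - 28·x^3 - 228·x^4 - 480·x^5 - 320·x^6)·Dx^2  (order 2).
h: a_k = -5, -14, -57, -92, -455, -270, -3633, 2760, -34947, 76750, …
ICs: h(0) = -5, h′(0) = -14.

f: a_k = -1, -2, 2, -4, 10, -28, 84, -264, 858, -2860, …
g: a_k = -3, -3, -9, -15, -33, -63, -129, -255, -513, -1023, …
L₀ := lclm(L_f,L_g); ord L₀ ≤ 1+1.
Derive L from L₀ (diff closure).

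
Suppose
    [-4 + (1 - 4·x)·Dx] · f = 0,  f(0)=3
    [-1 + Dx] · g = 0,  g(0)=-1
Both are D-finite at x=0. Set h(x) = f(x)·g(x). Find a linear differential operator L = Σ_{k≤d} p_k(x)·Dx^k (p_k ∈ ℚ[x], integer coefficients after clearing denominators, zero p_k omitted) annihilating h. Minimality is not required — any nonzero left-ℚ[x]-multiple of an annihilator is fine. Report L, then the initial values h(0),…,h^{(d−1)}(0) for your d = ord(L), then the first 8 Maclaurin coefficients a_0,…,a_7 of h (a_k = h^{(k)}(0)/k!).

L = (5 - 4·x) + (-1 + 4·x)·Dx  (order 1).
h: a_k = -3, -15, -123/2, -493/2, -7889/8, -157781/40, -757349/48, -106028861/1680, …
ICs: h(0) = -3.

f: a_k = 3, 12, 48, 192, 768, 3072, 12288, 49152, …
g: a_k = -1, -1, -1/2, -1/6, -1/24, -1/120, -1/720, -1/5040, …
h₀=f·g: eliminate ⇒ L₀, order ≤ 1·1.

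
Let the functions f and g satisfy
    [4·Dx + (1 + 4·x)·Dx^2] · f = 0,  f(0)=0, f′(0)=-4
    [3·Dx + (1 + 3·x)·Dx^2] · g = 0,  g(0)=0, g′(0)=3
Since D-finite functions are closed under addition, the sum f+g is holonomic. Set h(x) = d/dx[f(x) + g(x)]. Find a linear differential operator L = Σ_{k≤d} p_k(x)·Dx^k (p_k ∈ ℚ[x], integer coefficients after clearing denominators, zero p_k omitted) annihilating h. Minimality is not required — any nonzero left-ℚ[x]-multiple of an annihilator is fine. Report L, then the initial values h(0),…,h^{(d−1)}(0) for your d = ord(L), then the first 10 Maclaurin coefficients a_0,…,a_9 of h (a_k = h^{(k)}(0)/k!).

L = 24 + (14 + 48·x)·Dx + (1 + 7·x + 12·x^2)·Dx^2  (order 2).
h: a_k = -1, 7, -37, 175, -781, 3367, -14197, 58975, -242461, 989527, …
ICs: h(0) = -1, h′(0) = 7.

f: a_k = 0, -4, 8, -64/3, 64, -1024/5, 2048/3, -16384/7, 8192, -262144/9, …
g: a_k = 0, 3, -9/2, 9, -81/4, 243/5, -243/2, 2187/7, -6561/8, 2187, …
Sum ⇒ L₀ = lclm(L_f,L_g) in ℚ(x)⟨Dx⟩.
Derive L from L₀ (diff closure).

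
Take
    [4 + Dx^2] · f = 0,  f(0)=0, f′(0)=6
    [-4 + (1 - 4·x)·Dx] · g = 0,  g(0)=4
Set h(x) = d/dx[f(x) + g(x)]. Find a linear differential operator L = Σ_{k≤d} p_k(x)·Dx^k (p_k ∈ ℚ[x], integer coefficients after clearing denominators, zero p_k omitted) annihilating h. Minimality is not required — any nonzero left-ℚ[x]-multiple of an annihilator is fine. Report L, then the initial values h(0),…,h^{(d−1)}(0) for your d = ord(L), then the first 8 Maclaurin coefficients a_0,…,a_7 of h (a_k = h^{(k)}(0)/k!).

L = (1568 - 256·x + 512·x^2) + (-100 + 432·x - 192·x^2 + 256·x^3)·Dx + (392 - 64·x + 128·x^2)·Dx^2 + (-25 + 108·x - 48·x^2 + 64·x^3)·Dx^3  (order 3).
h: a_k = 22, 128, 756, 4096, 20484, 98304, 6881272/15, 2097152, …
ICs: h(0) = 22, h′(0) = 128, h′′(0) = 1512.

f: a_k = 0, 6, 0, -4, 0, 4/5, 0, -8/105, …
g: a_k = 4, 16, 64, 256, 1024, 4096, 16384, 65536, …
Weyl lclm of L_f,L_g ⇒ L₀ (ord ≤ 3).
Differentiate: ansatz ord ≤ ord L₀ ⇒ L.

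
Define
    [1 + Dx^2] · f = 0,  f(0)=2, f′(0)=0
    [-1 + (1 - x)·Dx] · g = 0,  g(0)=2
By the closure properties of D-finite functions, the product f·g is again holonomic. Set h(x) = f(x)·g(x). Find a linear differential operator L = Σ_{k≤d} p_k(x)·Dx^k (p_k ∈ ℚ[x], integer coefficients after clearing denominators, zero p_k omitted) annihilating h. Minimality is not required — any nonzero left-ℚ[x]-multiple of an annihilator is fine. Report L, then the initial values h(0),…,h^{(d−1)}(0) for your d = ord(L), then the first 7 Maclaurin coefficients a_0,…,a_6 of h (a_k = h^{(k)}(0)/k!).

L = (-1 + x) + 2·Dx + (-1 + x)·Dx^2  (order 2).
h: a_k = 4, 4, 2, 2, 13/6, 13/6, 389/180, …
ICs: h(0) = 4, h′(0) = 4.

f: a_k = 2, 0, -1, 0, 1/12, 0, -1/360, …
g: a_k = 2, 2, 2, 2, 2, 2, 2, …
h₀=f·g: eliminate ⇒ L₀, order ≤ 2·1.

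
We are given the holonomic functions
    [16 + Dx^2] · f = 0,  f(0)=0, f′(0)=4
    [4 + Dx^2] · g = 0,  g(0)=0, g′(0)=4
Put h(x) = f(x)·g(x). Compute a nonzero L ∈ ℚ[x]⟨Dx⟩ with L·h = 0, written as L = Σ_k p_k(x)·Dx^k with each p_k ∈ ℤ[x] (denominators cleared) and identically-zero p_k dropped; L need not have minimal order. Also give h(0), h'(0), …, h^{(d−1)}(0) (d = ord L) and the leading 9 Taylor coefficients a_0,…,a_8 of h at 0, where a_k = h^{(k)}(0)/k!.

L = 144 + 40·Dx^2 + Dx^4  (order 4).
h: a_k = 0, 0, 16, 0, -160/3, 0, 2912/45, 0, -2624/63, …
ICs: h(0) = 0, h′(0) = 0, h′′(0) = 32, h′′′(0) = 0.

f: a_k = 0, 4, 0, -32/3, 0, 128/15, 0, -1024/315, 0, …
g: a_k = 0, 4, 0, -8/3, 0, 8/15, 0, -16/315, 0, …
h₀=f·g: eliminate ⇒ L₀, order ≤ 2·2.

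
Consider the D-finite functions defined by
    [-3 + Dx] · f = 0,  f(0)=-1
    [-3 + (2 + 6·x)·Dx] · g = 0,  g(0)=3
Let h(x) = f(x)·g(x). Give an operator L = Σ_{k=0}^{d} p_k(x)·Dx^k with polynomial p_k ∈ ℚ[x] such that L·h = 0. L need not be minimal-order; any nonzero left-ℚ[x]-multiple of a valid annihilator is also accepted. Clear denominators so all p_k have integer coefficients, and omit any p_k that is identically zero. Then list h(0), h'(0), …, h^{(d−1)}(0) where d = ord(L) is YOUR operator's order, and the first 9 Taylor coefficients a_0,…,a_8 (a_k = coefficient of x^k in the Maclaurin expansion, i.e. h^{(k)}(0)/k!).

f: a_k = -1, -3, -9/2, -9/2, -27/8, -81/40, -81/80, -243/560, -729/4480, …
g: a_k = 3, 9/2, -27/8, 81/16, -1215/128, 5103/256, -45927/1024, 216513/2048, -8444007/32768, …
Product ⇒ symmetric product L₀, ord ≤ 1.
L = (-9 - 18·x) + (2 + 6·x)·Dx  (order 1).
h: a_k = -3, -27/2, -189/8, -459/16, -2673/128, -26001/1280, 21627/5120, -2456001/71680, 86498037/1146880, …
ICs: h(0) = -3.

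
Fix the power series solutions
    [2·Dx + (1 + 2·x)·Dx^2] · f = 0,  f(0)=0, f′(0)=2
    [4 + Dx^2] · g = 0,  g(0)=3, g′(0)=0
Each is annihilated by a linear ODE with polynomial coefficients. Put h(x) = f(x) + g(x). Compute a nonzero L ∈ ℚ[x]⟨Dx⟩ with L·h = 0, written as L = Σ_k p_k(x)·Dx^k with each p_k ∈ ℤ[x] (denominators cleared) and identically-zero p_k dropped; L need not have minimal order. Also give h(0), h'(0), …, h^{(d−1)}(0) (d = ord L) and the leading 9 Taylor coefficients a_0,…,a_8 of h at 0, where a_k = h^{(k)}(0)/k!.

L = (56 + 32·x + 32·x^2)·Dx + (12 + 40·x + 48·x^2 + 32·x^3)·Dx^2 + (14 + 8·x + 8·x^2)·Dx^3 + (3 + 10·x + 12·x^2 + 8·x^3)·Dx^4  (order 4).
h: a_k = 3, 2, -8, 8/3, -2, 32/5, -164/15, 128/7, -3358/105, …
ICs: h(0) = 3, h′(0) = 2, h′′(0) = -16, h′′′(0) = 16.

f: a_k = 0, 2, -2, 8/3, -4, 32/5, -32/3, 128/7, -32, …
g: a_k = 3, 0, -6, 0, 2, 0, -4/15, 0, 2/105, …
Sum ⇒ L₀ = lclm(L_f,L_g) in ℚ(x)⟨Dx⟩.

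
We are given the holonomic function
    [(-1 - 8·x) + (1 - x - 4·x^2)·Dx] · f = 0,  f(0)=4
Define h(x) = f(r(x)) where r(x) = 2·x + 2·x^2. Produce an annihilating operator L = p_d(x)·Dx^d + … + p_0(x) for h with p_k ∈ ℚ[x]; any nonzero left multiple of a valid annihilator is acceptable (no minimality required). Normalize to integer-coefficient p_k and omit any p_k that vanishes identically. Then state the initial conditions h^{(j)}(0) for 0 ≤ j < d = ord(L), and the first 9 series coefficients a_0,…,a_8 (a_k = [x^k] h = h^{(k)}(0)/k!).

L = (2 + 36·x + 96·x^2 + 64·x^3) + (-1 + 2·x + 18·x^2 + 32·x^3 + 16·x^4)·Dx  (order 1).
h: a_k = 4, 8, 88, 448, 2800, 16608, 99360, 594432, 3553600, …
ICs: h(0) = 4.

f: a_k = 4, 4, 20, 36, 116, 260, 724, 1764, 4660, …
Substitute x→r, Dx→(1/r')Dx; clear ⇒ L₀.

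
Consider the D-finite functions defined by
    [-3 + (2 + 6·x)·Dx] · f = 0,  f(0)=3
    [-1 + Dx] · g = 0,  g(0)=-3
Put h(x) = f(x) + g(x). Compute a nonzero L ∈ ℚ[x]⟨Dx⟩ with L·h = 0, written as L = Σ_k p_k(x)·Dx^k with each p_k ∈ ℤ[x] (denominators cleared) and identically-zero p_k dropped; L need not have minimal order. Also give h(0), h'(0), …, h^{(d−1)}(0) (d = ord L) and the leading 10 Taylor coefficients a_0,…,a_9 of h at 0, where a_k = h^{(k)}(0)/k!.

f: a_k = 3, 9/2, -27/8, 81/16, -1215/128, 5103/256, -45927/1024, 216513/2048, -8444007/32768, 42220035/65536, …
g: a_k = -3, -3, -3/2, -1/2, -1/8, -1/40, -1/240, -1/1680, -1/13440, -1/120960, …
Weyl lclm of L_f,L_g ⇒ L₀ (ord ≤ 2).
L = (15 + 18·x) + (-13 - 24·x - 36·x^2)·Dx + (-2 + 6·x + 36·x^2)·Dx^2  (order 2).
h: a_k = 0, 3/2, -39/8, 73/16, -1231/128, 25483/1280, -688969/15360, 22733737/215040, -886620991/3440640, 39897932563/61931520, …
ICs: h(0) = 0, h′(0) = 3/2.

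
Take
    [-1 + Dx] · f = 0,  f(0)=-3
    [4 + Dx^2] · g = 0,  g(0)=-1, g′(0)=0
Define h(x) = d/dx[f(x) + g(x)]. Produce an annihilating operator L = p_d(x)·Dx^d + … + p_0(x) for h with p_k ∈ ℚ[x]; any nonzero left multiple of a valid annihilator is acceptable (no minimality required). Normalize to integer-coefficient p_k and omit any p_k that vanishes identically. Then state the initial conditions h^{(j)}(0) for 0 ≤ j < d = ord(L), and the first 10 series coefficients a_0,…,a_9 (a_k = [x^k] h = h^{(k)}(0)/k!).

f: a_k = -3, -3, -3/2, -1/2, -1/8, -1/40, -1/240, -1/1680, -1/13440, -1/120960, …
g: a_k = -1, 0, 2, 0, -2/3, 0, 4/45, 0, -2/315, 0, …
L₀ := lclm(L_f,L_g); ord L₀ ≤ 1+2.
h=h₀': d/dx-closure on L₀ ⇒ L.
L = 4 - 4·Dx + Dx^2 - Dx^3  (order 3).
h: a_k = -3, 1, -3/2, -19/6, -1/8, 61/120, -1/240, -37/720, -1/13440, 1021/362880, …
ICs: h(0) = -3, h′(0) = 1, h′′(0) = -3.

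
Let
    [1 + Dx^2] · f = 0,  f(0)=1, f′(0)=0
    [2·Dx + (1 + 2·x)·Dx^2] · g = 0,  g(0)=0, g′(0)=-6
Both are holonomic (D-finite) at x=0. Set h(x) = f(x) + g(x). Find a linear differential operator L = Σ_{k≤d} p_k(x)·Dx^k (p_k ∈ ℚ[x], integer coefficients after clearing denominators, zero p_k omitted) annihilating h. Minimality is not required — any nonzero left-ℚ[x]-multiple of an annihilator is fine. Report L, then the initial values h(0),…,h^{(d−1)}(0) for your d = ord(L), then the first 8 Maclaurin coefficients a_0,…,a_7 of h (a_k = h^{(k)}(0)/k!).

f: a_k = 1, 0, -1/2, 0, 1/24, 0, -1/720, 0, …
g: a_k = 0, -6, 6, -8, 12, -96/5, 32, -384/7, …
h₀=f+g: left-lcm gives L₀, ord ≤ 4.
L = (50 + 8·x + 8·x^2)·Dx + (9 + 22·x + 12·x^2 + 8·x^3)·Dx^2 + (50 + 8·x + 8·x^2)·Dx^3 + (9 + 22·x + 12·x^2 + 8·x^3)·Dx^4  (order 4).
h: a_k = 1, -6, 11/2, -8, 289/24, -96/5, 23039/720, -384/7, …
ICs: h(0) = 1, h′(0) = -6, h′′(0) = 11, h′′′(0) = -48.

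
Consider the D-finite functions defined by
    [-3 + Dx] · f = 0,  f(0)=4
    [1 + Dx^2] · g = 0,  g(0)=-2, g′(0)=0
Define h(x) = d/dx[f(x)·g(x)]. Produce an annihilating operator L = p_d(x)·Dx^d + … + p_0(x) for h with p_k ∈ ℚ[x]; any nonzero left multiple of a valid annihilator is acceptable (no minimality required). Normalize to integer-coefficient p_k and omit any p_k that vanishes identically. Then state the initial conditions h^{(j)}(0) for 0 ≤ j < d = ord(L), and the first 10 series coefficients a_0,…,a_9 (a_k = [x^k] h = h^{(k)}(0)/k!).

f: a_k = 4, 12, 18, 18, 27/2, 81/10, 81/20, 243/140, 729/1120, 243/1120, …
g: a_k = -2, 0, 1, 0, -1/12, 0, 1/360, 0, -1/20160, 0, …
h₀=f·g: eliminate ⇒ L₀, order ≤ 1·2.
Derive L from L₀ (diff closure).
L = 10 - 6·Dx + Dx^2  (order 2).
h: a_k = -24, -64, -72, -112/3, 4, 352/15, 332/15, 4216/315, 213/35, 6232/2835, …
ICs: h(0) = -24, h′(0) = -64.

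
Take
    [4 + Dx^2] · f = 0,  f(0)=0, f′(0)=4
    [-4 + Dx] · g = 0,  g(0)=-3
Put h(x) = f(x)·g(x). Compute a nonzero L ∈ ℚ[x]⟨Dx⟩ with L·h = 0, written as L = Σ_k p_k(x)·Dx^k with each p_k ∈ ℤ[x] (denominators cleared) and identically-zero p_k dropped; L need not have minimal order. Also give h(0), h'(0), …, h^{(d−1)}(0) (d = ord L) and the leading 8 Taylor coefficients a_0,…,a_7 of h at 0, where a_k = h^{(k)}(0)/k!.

f: a_k = 0, 4, 0, -8/3, 0, 8/15, 0, -16/315, …
g: a_k = -3, -12, -24, -32, -32, -128/5, -256/15, -1024/105, …
f·g: L₀ = L_f ⊗_s L_g, ord ≤ 2·1.
L = 20 - 8·Dx + Dx^2  (order 2).
h: a_k = 0, -12, -48, -88, -96, -328/5, -352/15, 464/105, …
ICs: h(0) = 0, h′(0) = -12.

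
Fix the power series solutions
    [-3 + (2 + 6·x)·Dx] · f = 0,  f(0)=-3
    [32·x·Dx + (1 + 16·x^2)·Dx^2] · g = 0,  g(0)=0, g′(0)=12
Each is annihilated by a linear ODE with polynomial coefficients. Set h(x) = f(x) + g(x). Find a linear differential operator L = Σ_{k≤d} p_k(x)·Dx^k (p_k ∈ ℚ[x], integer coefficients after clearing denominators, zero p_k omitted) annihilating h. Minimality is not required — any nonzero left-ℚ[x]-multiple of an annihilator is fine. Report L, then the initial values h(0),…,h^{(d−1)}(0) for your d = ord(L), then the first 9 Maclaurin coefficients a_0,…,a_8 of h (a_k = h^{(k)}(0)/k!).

L = (-192 - 1440·x + 9216·x^2 + 13824·x^3)·Dx + (-155 - 768·x + 4128·x^2 + 36864·x^3 + 48384·x^4)·Dx^2 + (-6 + 110·x + 576·x^2 + 2624·x^3 + 10752·x^4 + 13824·x^5)·Dx^3  (order 3).
h: a_k = -3, 15/2, 27/8, -1105/16, 1215/128, 760917/1280, 45927/1024, -102178887/14336, 8444007/32768, …
ICs: h(0) = -3, h′(0) = 15/2, h′′(0) = 27/4.

f: a_k = -3, -9/2, 27/8, -81/16, 1215/128, -5103/256, 45927/1024, -216513/2048, 8444007/32768, …
g: a_k = 0, 12, 0, -64, 0, 3072/5, 0, -49152/7, 0, …
Weyl lclm of L_f,L_g ⇒ L₀ (ord ≤ 3).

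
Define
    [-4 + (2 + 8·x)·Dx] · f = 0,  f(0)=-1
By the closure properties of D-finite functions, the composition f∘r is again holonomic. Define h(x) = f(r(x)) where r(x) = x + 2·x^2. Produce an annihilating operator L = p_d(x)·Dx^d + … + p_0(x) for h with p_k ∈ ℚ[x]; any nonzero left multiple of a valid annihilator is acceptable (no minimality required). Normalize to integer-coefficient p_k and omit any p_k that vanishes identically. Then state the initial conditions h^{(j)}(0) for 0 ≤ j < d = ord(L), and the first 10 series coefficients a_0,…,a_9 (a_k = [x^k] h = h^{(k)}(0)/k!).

f: a_k = -1, -2, 2, -4, 10, -28, 84, -264, 858, -2860, …
Change of var in L_f (x↦r) gives L₀.
L = (-2 - 8·x) + (1 + 4·x + 8·x^2)·Dx  (order 1).
h: a_k = -1, -2, -2, 4, -6, 4, 12, -56, 122, -108, …
ICs: h(0) = -1.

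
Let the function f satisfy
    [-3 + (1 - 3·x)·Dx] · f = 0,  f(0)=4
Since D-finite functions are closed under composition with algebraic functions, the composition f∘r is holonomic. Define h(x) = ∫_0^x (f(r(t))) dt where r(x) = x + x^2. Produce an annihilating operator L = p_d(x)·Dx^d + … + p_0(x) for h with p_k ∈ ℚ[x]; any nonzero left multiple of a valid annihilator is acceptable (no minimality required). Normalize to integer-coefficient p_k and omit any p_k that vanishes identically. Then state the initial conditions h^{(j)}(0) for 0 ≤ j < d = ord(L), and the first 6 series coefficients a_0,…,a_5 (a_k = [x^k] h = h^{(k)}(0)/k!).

L = (3 + 6·x)·Dx + (-1 + 3·x + 3·x^2)·Dx^2  (order 2).
h: a_k = 0, 4, 6, 16, 45, 684/5, …
ICs: h(0) = 0, h′(0) = 4.

f: a_k = 4, 12, 36, 108, 324, 972, …
L₀ from L_f via x↦r, Dx↦r'^{-1}Dx.
∫: right-multiply L₀ by Dx.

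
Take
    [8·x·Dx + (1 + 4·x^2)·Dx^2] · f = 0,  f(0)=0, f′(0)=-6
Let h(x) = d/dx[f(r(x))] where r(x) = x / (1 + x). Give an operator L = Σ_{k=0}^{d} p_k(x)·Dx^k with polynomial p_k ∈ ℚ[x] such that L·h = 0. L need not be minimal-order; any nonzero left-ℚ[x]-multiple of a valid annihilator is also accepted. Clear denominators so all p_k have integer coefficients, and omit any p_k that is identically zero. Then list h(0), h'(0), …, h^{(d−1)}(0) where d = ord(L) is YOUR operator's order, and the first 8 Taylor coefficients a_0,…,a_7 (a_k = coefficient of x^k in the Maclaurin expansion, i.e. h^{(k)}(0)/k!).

f: a_k = 0, -6, 0, 8, 0, -96/5, 0, 384/7, …
L₀ from L_f via x↦r, Dx↦r'^{-1}Dx.
h₀' ⇒ L via d/dx closure of L₀.
L = (2 + 10·x) + (1 + 2·x + 5·x^2)·Dx  (order 1).
h: a_k = -6, 12, 6, -72, 114, 132, -834, 1008, …
ICs: h(0) = -6.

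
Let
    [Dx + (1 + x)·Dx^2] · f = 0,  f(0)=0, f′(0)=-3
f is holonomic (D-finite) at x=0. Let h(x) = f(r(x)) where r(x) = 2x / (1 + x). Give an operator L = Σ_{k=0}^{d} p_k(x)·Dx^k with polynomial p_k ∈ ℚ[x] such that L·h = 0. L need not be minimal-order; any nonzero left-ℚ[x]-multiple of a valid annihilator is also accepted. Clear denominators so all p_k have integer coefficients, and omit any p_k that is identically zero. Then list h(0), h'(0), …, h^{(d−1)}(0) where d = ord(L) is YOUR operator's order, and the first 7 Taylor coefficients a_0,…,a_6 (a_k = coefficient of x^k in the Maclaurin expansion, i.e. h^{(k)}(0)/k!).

f: a_k = 0, -3, 3/2, -1, 3/4, -3/5, 1/2, …
Change of var in L_f (x↦r) gives L₀.
L = (4 + 6·x)·Dx + (1 + 4·x + 3·x^2)·Dx^2  (order 2).
h: a_k = 0, -6, 12, -26, 60, -726/5, 364, …
ICs: h(0) = 0, h′(0) = -6.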